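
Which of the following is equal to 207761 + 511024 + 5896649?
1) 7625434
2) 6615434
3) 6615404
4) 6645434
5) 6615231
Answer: 2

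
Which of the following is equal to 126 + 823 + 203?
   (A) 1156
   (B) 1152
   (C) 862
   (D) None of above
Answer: B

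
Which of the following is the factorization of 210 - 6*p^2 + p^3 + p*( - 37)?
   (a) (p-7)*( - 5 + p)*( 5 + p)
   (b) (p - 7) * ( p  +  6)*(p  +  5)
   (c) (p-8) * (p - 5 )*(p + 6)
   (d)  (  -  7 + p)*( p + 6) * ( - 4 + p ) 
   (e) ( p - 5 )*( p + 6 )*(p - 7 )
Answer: e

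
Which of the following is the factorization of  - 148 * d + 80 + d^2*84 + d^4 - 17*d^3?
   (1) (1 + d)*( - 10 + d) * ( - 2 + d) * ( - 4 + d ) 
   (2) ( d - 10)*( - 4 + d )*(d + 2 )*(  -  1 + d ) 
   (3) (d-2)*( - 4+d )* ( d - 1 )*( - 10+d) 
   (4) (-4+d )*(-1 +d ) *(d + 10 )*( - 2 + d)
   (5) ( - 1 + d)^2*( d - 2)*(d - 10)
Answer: 3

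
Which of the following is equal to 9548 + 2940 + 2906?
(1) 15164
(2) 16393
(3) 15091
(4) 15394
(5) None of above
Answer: 4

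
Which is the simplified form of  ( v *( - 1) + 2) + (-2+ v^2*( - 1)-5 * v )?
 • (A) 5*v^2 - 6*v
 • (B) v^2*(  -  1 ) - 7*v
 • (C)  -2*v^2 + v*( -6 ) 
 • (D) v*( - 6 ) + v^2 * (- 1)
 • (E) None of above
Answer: D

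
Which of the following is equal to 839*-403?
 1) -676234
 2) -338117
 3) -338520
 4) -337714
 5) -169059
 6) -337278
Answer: 2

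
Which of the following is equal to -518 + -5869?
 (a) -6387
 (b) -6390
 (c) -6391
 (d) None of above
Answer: a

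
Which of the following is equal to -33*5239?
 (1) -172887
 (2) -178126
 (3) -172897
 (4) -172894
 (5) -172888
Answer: 1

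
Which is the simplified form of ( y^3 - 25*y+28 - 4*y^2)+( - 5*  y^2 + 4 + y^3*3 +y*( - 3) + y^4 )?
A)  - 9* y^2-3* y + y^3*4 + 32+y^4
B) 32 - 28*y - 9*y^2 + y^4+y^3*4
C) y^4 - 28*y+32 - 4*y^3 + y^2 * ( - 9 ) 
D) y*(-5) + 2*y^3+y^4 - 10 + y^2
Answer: B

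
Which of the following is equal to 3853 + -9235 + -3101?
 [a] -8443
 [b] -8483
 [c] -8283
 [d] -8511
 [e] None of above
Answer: b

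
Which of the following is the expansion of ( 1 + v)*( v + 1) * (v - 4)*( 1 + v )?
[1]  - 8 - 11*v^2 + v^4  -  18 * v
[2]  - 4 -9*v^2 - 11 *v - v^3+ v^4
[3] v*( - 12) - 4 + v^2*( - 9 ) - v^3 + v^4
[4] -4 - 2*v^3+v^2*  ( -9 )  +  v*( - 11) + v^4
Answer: 2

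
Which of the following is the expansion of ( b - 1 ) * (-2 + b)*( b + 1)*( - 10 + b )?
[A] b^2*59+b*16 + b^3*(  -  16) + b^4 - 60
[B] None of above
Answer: B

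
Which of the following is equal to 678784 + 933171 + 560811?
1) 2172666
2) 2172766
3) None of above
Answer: 2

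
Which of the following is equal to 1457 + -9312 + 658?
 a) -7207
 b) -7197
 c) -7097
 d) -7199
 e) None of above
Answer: b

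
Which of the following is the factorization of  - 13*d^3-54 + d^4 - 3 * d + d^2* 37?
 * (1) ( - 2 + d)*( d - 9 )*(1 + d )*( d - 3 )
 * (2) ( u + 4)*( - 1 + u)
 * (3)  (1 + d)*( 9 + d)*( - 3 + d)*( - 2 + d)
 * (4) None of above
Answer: 1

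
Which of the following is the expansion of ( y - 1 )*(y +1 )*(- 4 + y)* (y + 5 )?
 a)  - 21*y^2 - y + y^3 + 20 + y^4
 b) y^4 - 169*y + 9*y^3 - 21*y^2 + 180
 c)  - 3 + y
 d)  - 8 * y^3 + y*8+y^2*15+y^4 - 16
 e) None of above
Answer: a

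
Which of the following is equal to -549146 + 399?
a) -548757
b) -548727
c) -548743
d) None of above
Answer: d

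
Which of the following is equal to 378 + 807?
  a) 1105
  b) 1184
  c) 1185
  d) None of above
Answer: c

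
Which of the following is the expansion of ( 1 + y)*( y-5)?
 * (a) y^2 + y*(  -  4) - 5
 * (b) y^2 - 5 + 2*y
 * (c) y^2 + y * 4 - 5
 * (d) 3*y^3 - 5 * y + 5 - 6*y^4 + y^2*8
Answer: a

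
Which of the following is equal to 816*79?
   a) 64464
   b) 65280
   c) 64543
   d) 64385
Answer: a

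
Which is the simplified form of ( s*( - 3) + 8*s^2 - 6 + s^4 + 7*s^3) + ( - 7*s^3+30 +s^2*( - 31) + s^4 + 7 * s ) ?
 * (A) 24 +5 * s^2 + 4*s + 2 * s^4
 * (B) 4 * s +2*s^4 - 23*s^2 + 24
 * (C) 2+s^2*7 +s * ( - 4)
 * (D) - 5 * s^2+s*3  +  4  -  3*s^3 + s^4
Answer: B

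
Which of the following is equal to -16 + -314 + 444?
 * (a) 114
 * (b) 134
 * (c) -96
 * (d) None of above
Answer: a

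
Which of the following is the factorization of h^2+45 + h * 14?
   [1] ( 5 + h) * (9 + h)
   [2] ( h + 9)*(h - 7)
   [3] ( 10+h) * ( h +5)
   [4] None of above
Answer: 1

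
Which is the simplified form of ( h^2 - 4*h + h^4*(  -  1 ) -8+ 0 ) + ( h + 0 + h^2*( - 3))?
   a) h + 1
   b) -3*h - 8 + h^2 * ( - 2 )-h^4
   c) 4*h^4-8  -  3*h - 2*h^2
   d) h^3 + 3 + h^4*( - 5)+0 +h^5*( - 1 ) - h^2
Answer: b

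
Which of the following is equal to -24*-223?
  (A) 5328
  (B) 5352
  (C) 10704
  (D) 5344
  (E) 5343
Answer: B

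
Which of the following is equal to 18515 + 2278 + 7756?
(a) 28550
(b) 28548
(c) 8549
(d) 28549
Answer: d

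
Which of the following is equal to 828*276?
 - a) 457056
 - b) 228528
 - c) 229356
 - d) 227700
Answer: b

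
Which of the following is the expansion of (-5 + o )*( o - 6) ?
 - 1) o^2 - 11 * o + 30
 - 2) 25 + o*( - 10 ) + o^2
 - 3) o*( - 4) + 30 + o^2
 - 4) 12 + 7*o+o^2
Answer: 1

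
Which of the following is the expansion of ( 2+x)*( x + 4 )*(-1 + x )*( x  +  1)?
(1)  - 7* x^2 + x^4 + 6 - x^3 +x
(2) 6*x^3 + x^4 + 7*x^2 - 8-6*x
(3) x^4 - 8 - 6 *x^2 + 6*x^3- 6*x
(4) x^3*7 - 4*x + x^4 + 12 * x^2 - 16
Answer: 2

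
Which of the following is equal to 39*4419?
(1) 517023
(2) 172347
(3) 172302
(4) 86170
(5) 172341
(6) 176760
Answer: 5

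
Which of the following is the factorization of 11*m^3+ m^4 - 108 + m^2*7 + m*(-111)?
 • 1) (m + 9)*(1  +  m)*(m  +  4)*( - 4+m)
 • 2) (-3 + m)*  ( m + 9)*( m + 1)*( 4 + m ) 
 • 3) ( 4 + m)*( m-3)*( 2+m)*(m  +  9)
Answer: 2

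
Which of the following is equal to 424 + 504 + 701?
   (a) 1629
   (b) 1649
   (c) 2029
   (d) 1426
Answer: a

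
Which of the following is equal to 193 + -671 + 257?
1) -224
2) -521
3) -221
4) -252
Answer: 3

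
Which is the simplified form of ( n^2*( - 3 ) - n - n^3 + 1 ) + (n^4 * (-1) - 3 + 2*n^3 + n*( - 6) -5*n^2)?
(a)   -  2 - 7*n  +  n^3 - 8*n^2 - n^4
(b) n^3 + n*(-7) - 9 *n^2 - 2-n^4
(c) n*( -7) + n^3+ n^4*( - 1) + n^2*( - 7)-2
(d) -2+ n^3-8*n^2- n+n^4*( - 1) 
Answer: a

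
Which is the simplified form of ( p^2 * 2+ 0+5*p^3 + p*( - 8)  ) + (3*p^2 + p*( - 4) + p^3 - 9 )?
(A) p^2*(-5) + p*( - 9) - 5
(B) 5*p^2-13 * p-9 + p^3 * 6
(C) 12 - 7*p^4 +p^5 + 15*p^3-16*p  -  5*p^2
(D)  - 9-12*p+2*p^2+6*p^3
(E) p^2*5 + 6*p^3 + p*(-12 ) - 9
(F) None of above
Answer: E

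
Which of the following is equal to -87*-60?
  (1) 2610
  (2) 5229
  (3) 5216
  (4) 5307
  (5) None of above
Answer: 5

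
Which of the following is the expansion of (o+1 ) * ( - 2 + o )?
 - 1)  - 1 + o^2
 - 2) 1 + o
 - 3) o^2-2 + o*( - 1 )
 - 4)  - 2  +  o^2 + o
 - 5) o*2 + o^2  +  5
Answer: 3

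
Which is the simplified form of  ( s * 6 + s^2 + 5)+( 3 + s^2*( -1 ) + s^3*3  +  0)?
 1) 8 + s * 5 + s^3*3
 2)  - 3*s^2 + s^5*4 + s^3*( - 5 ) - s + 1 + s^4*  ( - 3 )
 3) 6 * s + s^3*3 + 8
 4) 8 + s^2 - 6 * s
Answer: 3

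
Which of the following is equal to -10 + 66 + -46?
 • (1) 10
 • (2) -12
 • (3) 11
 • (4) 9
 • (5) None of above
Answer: 1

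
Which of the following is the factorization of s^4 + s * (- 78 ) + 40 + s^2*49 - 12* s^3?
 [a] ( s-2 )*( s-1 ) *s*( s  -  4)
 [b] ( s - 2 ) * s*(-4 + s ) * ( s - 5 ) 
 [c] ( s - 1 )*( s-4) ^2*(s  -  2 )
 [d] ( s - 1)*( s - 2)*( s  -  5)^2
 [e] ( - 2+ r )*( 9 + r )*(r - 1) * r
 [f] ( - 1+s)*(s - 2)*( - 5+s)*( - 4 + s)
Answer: f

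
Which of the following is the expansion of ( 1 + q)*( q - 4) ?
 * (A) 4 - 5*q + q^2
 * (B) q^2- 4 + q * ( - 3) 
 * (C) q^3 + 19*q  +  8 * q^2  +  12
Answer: B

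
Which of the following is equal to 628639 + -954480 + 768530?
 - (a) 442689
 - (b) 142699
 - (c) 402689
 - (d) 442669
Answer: a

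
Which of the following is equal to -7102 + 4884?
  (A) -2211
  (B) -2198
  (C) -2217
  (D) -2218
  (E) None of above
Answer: D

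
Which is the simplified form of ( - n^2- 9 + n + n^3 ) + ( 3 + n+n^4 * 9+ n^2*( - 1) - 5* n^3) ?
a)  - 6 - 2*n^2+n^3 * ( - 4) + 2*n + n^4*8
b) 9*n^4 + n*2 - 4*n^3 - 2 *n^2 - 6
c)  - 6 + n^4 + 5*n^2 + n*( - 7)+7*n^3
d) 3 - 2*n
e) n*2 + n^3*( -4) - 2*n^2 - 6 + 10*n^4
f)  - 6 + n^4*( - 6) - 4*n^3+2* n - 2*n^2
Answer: b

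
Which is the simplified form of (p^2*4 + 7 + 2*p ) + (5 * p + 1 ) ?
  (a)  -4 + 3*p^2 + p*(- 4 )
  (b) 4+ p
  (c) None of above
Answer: c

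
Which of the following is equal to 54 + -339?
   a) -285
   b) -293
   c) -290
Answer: a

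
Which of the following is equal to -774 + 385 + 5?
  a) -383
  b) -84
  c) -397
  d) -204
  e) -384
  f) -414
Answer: e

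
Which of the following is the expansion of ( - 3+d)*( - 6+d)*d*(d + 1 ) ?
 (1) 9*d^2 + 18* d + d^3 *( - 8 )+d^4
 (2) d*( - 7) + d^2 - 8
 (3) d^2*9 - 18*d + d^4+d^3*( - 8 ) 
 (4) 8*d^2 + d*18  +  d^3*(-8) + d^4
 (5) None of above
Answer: 1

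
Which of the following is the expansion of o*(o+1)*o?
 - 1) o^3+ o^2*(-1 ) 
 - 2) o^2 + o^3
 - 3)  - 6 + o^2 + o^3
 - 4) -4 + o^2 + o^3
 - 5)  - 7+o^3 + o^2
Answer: 2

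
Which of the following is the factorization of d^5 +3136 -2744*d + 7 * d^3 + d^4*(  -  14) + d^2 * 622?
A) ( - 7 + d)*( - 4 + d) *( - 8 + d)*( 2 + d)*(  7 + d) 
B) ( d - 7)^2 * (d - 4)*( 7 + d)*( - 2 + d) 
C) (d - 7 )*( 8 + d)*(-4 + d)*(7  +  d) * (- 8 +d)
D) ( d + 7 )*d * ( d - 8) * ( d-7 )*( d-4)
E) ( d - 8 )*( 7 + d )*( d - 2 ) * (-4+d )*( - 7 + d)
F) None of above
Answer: E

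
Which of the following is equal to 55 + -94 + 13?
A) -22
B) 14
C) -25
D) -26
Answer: D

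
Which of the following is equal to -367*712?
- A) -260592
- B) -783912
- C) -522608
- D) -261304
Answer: D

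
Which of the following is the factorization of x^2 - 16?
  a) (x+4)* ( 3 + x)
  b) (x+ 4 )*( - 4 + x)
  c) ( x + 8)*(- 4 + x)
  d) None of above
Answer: b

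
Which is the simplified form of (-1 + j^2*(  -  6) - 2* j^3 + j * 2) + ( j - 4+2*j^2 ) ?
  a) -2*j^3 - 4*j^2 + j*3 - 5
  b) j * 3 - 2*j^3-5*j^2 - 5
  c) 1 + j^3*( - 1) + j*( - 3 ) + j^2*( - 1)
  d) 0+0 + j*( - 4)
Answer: a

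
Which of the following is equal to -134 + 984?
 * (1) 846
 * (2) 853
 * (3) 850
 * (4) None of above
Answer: 3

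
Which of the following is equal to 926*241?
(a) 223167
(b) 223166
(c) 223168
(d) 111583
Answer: b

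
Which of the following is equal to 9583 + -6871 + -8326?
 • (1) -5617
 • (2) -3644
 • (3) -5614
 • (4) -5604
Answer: 3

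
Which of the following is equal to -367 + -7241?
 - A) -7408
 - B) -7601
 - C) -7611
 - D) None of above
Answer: D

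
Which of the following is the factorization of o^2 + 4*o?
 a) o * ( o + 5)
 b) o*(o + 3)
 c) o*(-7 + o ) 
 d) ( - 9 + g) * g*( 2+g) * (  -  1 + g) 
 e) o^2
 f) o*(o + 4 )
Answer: f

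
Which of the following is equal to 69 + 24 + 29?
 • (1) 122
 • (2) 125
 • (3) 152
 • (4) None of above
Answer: 1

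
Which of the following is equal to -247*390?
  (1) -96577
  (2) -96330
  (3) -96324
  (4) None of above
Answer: 2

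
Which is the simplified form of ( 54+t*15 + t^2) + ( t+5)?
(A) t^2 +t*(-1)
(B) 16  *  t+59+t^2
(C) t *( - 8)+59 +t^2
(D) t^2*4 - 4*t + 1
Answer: B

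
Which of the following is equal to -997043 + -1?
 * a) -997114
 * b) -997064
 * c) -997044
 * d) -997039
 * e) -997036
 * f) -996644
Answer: c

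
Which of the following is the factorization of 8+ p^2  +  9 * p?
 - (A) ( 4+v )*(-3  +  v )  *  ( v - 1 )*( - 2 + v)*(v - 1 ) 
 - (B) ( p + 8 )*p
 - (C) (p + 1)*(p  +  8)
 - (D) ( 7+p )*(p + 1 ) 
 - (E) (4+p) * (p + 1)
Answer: C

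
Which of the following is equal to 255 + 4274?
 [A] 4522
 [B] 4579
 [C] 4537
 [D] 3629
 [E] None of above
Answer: E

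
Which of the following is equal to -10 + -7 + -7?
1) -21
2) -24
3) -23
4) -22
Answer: 2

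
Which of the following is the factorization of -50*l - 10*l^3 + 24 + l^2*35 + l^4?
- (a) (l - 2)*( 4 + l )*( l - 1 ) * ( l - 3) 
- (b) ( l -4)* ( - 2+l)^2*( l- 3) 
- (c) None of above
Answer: c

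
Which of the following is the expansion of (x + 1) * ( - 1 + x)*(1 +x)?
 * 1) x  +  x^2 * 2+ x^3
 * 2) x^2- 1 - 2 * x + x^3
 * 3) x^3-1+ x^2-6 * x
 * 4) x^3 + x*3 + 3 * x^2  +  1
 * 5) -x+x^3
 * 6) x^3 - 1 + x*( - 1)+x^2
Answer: 6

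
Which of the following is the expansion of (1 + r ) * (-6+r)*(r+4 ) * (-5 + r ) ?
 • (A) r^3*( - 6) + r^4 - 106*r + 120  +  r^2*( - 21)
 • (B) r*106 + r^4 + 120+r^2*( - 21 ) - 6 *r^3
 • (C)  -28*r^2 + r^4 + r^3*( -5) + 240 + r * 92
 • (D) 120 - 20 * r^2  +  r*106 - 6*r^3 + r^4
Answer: B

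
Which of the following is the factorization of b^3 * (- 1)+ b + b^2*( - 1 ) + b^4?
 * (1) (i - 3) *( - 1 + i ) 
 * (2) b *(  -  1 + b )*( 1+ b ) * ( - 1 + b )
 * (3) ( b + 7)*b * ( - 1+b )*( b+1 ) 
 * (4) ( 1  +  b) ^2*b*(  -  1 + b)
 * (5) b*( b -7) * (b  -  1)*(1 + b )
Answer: 2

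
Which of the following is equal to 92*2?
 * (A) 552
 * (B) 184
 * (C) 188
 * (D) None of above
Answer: B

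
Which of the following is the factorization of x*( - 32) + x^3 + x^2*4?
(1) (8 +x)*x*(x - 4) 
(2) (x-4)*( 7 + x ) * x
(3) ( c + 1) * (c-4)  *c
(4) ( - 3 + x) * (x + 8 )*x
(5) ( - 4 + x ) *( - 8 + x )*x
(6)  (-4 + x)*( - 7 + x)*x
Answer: 1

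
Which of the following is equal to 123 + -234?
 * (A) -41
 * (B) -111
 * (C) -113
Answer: B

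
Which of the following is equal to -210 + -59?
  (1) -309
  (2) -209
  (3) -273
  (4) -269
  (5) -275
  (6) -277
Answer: 4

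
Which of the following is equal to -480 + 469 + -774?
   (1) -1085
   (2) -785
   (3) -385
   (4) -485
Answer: 2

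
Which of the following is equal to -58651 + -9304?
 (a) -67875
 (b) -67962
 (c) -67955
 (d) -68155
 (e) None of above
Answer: c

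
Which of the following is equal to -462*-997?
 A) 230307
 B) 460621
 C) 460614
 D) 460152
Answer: C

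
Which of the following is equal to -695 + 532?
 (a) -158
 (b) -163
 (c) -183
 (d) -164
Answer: b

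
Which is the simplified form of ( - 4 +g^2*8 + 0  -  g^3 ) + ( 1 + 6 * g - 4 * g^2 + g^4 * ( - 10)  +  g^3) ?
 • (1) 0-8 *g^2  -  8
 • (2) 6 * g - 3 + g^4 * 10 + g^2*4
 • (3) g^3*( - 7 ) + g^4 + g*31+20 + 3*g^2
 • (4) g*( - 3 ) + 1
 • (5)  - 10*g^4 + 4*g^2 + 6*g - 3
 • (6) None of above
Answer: 5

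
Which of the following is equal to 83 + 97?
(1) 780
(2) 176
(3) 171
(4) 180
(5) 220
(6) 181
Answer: 4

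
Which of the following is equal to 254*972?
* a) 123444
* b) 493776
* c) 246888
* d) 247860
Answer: c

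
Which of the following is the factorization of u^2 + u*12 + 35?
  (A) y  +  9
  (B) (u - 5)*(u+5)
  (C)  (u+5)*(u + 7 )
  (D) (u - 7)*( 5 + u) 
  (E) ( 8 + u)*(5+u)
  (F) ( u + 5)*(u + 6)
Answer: C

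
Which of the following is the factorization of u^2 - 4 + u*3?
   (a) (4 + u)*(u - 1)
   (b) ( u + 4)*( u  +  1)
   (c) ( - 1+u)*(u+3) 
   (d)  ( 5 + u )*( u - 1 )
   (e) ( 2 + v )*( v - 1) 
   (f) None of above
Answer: a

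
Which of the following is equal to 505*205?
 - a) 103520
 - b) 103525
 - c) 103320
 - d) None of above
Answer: b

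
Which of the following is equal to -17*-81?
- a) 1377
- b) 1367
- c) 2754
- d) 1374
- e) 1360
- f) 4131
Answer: a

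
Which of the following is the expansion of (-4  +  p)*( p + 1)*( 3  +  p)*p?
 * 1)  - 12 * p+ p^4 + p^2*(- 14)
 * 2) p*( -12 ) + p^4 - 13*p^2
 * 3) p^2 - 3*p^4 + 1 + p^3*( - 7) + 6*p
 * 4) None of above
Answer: 2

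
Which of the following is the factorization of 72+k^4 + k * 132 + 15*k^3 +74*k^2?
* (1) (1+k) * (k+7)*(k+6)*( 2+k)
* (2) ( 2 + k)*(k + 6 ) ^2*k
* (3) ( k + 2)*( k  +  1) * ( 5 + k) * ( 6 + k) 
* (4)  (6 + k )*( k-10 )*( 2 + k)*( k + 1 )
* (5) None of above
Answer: 5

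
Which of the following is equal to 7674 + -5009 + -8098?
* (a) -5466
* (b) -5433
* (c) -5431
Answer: b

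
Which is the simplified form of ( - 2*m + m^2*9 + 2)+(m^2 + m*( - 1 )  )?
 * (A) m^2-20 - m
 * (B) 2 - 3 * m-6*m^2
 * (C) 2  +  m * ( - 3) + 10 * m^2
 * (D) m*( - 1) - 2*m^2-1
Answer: C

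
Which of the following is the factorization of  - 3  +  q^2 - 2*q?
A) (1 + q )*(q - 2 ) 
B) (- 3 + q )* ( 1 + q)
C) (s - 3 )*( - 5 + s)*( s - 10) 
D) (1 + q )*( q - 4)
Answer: B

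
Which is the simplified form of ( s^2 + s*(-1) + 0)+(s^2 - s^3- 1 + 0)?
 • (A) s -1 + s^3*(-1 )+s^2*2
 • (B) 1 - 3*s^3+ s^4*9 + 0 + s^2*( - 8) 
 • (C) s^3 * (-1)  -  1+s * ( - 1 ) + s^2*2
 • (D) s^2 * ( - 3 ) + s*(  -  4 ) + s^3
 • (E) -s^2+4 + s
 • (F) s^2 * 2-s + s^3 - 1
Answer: C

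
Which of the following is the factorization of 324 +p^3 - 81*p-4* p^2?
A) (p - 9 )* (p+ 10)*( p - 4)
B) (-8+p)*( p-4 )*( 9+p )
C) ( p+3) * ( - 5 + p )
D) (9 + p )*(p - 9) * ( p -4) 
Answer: D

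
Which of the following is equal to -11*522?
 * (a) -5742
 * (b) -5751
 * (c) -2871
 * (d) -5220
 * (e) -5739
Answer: a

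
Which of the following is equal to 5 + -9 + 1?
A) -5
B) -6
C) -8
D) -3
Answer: D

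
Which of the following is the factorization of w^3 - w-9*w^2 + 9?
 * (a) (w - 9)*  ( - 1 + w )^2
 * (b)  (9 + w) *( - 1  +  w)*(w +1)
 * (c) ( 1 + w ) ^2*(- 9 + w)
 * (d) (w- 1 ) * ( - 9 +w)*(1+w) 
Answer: d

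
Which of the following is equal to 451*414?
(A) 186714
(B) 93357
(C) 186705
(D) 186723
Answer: A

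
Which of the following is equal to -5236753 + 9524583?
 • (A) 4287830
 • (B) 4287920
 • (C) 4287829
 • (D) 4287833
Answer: A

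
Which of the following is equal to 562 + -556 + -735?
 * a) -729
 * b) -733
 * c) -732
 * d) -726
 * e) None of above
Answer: a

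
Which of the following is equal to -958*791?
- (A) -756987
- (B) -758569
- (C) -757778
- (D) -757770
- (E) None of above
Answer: C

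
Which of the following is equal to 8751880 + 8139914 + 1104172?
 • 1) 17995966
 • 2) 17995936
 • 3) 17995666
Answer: 1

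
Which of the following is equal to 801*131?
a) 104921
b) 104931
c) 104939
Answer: b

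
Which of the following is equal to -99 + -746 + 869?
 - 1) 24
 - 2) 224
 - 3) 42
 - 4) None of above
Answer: 1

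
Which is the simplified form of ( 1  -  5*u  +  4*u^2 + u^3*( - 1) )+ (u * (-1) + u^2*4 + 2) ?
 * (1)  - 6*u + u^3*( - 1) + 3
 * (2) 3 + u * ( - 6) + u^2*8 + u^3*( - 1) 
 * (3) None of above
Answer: 2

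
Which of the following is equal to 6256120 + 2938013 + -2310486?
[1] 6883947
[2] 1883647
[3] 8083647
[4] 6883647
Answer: 4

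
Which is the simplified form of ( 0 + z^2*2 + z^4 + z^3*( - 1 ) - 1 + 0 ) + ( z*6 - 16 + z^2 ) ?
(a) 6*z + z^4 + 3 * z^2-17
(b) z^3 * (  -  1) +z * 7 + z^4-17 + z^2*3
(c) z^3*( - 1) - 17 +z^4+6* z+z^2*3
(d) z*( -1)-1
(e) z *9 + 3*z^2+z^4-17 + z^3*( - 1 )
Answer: c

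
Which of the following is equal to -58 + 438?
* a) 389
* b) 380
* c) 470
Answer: b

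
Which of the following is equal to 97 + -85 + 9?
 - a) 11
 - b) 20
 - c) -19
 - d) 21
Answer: d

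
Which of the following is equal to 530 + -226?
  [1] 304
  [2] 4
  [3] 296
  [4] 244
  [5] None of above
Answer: 1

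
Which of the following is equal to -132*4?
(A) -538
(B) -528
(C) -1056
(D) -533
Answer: B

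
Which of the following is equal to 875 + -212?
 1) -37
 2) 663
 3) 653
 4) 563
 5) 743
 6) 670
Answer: 2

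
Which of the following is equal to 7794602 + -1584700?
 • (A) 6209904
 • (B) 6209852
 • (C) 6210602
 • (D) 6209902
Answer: D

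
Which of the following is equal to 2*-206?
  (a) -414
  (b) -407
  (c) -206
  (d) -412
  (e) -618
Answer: d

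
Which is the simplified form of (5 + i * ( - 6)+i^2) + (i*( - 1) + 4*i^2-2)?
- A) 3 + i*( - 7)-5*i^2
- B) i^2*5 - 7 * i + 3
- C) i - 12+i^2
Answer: B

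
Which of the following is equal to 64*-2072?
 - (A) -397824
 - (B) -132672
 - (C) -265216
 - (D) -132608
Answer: D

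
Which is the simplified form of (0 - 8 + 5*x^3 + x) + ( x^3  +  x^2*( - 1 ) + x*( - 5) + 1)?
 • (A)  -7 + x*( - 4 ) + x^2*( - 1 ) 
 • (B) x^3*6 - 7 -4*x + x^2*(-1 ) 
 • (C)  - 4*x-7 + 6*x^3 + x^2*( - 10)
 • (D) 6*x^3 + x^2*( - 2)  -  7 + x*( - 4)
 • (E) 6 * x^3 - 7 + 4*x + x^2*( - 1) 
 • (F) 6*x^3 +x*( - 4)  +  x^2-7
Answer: B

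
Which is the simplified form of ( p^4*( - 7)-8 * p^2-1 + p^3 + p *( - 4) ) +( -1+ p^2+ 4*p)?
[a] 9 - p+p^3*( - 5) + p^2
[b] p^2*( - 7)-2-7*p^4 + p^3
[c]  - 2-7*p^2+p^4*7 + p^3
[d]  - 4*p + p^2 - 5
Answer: b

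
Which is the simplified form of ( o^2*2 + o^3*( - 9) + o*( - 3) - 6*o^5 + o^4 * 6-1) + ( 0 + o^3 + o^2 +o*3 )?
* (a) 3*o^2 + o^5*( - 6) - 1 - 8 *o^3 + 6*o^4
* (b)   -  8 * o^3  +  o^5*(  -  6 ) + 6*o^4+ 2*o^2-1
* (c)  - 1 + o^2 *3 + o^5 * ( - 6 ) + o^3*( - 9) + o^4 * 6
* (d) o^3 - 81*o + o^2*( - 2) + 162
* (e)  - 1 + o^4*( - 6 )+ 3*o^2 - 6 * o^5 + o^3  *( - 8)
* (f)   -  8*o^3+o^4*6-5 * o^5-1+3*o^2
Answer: a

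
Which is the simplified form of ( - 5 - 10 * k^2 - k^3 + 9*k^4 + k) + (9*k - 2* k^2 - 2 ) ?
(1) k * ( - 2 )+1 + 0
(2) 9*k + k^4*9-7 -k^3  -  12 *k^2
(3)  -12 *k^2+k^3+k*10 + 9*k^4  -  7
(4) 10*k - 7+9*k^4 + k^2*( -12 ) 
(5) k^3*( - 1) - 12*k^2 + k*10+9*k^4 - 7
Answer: 5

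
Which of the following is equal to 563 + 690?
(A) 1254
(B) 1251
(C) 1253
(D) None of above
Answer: C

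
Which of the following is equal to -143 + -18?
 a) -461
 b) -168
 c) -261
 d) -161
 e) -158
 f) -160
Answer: d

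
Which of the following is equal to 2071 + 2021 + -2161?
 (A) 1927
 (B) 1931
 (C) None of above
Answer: B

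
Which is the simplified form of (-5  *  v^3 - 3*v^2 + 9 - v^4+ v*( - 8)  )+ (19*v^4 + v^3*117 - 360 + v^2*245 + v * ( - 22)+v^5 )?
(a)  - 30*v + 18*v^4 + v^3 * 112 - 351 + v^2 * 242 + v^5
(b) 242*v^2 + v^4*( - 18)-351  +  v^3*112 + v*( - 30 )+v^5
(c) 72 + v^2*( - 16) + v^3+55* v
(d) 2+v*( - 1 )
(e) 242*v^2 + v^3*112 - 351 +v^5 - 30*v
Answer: a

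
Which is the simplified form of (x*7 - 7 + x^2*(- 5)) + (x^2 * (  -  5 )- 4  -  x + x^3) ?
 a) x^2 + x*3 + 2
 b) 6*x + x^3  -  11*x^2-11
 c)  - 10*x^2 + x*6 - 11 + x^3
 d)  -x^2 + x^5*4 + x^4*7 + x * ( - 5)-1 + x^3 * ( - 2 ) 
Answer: c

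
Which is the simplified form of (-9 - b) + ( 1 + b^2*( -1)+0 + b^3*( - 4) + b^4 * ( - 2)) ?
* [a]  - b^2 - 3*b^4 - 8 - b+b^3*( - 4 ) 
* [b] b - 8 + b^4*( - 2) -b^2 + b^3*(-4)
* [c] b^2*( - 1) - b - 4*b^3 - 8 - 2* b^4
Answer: c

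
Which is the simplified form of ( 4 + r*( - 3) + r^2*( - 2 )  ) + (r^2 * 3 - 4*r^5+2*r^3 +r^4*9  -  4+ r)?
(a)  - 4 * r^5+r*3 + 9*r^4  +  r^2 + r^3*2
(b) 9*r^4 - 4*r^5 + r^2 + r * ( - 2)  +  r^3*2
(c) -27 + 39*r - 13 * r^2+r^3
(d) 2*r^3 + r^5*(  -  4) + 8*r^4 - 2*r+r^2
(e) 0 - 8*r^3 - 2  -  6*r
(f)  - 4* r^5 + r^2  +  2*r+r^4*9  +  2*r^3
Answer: b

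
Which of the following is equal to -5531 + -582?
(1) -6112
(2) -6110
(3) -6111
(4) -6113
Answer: 4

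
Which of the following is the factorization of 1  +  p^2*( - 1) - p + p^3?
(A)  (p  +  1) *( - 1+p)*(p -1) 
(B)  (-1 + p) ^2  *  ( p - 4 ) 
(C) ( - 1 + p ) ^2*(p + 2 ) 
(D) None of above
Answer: A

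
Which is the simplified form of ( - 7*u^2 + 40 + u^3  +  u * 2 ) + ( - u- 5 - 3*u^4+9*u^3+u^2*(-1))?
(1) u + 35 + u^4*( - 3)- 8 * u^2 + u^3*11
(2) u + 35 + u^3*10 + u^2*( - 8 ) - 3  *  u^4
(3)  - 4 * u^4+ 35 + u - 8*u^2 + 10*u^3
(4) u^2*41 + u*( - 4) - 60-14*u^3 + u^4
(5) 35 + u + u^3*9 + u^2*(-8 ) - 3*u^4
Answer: 2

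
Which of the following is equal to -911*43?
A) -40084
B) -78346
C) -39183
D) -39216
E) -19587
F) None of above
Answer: F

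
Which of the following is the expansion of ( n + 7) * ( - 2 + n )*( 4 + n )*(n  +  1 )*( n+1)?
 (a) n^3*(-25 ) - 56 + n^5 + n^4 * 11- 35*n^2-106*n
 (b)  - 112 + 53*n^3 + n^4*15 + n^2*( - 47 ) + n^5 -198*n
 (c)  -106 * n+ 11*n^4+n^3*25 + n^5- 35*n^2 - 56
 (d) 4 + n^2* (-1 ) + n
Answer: c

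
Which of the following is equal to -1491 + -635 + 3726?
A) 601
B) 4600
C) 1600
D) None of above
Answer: C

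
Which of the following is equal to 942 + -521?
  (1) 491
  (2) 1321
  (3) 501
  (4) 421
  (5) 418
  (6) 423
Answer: 4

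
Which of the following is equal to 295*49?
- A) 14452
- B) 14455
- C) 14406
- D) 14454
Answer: B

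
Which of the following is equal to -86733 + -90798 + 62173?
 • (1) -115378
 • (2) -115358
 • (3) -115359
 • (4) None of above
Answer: 2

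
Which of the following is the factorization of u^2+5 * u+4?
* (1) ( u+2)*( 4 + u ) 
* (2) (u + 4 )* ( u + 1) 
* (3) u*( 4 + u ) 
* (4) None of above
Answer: 2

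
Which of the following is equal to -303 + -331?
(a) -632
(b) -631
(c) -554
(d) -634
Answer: d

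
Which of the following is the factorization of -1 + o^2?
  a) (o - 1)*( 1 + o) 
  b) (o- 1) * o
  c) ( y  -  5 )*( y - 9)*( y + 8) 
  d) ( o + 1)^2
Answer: a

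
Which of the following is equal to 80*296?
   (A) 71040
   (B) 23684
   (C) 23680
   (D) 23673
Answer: C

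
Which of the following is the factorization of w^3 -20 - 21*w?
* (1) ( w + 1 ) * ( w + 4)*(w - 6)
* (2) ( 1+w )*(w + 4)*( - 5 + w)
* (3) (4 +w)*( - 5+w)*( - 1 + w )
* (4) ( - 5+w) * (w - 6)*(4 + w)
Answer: 2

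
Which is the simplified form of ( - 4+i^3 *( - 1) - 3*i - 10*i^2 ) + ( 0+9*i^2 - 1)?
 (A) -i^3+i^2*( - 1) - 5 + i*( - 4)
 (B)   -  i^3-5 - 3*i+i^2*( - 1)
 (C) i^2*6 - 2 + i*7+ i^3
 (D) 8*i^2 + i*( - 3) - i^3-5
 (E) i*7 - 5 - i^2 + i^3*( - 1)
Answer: B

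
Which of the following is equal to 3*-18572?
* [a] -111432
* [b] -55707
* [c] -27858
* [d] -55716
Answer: d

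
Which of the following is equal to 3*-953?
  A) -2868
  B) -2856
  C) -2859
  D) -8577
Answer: C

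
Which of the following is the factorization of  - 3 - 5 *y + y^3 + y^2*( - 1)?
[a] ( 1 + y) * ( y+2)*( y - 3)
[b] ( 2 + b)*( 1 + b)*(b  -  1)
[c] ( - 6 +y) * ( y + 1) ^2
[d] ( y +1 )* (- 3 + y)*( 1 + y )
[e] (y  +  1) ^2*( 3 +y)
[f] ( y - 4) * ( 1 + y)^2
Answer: d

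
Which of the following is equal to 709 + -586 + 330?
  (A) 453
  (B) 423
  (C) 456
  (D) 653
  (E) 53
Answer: A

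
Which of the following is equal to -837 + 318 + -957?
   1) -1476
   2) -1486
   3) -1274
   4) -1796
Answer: 1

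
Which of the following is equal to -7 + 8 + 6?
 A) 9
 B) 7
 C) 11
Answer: B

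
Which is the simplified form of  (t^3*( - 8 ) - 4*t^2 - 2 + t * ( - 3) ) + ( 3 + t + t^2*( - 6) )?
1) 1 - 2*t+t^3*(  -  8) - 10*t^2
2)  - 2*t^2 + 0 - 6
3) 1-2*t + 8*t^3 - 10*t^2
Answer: 1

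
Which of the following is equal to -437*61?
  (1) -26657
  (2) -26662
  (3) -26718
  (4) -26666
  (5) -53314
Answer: 1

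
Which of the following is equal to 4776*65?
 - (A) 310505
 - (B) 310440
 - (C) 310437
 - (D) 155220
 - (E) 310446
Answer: B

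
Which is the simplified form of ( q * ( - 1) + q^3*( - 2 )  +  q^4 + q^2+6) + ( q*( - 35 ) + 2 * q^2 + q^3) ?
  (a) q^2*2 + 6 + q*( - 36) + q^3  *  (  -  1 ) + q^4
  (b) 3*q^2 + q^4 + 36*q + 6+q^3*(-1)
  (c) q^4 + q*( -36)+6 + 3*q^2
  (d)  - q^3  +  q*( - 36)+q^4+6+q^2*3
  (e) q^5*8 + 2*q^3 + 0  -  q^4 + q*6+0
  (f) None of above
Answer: d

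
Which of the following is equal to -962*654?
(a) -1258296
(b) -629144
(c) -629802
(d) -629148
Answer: d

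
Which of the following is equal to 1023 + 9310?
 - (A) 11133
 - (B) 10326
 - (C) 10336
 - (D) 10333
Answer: D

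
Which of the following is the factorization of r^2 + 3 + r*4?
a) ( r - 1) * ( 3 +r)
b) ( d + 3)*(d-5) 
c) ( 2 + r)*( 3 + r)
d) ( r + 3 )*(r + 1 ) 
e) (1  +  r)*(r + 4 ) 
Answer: d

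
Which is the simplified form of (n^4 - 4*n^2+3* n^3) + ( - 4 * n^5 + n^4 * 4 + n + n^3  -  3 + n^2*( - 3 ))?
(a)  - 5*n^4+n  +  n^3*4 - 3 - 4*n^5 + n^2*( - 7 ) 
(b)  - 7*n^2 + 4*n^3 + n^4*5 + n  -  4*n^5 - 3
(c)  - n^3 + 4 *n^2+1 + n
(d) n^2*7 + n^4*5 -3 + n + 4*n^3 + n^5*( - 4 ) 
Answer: b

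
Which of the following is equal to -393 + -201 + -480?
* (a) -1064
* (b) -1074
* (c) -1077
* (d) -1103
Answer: b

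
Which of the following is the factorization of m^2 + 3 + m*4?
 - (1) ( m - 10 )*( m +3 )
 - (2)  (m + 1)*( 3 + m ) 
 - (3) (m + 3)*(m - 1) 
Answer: 2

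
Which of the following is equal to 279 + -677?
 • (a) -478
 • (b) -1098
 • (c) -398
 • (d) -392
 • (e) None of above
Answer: c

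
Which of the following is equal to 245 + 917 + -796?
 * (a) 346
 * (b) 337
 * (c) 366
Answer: c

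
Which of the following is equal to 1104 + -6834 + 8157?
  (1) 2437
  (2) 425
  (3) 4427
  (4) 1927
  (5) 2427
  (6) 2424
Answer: 5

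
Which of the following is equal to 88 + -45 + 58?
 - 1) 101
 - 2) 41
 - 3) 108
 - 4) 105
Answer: 1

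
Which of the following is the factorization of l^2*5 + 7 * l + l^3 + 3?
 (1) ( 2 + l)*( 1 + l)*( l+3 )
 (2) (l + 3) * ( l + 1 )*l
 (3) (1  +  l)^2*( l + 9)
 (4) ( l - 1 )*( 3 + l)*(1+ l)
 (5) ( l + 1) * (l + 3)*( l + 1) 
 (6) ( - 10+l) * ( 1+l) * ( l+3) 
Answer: 5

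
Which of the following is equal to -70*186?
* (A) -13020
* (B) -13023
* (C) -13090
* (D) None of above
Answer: A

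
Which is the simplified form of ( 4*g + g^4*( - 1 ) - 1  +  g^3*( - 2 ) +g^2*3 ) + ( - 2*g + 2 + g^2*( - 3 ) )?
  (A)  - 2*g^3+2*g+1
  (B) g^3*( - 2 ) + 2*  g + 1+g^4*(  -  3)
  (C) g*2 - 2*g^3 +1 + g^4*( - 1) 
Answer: C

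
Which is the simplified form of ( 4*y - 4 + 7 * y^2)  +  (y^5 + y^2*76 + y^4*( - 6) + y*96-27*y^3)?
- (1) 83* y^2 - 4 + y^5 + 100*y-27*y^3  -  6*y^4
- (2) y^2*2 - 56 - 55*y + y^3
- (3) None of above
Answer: 1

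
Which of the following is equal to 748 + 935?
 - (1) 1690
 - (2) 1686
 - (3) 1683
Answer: 3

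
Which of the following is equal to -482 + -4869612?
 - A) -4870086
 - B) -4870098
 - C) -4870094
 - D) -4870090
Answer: C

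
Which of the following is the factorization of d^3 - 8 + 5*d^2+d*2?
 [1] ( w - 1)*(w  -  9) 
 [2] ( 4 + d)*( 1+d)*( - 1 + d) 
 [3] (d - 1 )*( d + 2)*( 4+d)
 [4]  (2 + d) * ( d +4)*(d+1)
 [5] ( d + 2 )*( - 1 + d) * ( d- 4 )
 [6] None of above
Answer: 3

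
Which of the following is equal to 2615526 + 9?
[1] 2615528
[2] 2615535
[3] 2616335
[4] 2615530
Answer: 2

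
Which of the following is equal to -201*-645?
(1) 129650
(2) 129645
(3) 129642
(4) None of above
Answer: 2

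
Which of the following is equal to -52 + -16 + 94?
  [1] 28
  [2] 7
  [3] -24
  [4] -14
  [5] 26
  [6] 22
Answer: 5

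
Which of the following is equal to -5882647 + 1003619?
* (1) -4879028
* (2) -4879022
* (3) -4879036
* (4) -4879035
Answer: 1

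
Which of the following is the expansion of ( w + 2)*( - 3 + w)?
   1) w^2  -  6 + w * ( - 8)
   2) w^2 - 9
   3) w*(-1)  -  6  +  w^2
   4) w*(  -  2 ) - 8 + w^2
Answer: 3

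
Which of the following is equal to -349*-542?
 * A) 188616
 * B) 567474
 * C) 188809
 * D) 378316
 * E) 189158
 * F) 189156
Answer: E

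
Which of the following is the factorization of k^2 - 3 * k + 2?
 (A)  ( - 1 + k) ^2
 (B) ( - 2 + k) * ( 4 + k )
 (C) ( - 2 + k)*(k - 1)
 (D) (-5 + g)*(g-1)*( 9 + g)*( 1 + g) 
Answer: C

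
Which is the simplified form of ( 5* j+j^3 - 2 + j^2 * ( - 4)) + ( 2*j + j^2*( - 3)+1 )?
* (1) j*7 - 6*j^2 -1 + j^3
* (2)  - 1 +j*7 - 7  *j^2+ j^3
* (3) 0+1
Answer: 2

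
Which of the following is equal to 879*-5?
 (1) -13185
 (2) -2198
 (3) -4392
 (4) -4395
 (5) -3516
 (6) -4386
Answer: 4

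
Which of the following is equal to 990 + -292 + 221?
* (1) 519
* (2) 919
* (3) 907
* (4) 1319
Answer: 2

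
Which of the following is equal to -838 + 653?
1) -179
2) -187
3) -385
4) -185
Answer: 4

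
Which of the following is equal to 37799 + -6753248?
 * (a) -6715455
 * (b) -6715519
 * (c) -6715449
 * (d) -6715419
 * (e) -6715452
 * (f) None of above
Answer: c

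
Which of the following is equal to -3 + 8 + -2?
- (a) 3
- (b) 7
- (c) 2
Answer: a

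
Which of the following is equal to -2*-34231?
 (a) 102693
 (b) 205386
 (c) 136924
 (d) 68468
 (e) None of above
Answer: e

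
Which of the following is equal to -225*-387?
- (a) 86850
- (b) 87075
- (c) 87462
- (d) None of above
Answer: b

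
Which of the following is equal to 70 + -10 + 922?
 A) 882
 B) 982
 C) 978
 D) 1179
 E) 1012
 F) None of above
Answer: B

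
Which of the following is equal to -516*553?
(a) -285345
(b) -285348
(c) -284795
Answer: b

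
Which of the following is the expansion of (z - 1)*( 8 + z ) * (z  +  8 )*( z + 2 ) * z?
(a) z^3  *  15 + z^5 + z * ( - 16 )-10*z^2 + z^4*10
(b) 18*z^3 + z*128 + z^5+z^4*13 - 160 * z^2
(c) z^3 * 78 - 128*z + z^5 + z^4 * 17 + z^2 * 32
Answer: c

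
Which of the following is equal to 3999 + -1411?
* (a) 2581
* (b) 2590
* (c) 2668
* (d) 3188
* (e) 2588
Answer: e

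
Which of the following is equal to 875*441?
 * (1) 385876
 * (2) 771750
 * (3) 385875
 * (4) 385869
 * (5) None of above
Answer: 3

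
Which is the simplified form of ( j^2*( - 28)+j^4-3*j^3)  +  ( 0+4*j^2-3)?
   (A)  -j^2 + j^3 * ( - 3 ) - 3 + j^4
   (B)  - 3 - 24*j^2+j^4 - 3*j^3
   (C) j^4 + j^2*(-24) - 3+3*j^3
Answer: B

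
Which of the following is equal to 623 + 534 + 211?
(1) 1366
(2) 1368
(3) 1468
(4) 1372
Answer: 2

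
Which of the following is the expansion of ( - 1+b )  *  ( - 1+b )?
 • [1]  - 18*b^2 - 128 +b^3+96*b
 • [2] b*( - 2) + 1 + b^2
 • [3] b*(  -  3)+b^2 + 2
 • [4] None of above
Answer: 2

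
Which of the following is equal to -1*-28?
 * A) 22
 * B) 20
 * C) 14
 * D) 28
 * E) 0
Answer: D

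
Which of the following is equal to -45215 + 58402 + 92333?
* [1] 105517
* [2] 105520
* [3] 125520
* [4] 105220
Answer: 2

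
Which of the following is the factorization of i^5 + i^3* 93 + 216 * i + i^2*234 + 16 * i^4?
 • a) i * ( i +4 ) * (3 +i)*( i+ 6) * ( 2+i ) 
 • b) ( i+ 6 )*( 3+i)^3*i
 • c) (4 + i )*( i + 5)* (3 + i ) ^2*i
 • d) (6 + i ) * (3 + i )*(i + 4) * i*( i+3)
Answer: d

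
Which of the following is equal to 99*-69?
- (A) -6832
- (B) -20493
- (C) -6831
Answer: C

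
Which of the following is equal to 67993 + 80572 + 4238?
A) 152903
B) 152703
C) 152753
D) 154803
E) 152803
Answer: E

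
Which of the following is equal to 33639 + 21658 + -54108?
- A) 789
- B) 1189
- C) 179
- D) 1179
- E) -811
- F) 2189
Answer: B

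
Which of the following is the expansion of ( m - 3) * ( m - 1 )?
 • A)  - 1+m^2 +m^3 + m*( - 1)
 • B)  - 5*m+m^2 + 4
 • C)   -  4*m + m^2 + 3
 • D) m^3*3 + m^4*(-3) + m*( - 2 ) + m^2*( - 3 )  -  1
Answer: C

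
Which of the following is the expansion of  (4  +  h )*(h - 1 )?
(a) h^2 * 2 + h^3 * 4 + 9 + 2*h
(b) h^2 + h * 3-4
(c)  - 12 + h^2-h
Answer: b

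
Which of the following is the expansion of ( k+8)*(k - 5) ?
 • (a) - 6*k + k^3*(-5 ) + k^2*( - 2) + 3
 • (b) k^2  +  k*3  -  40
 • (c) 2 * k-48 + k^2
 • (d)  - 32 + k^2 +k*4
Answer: b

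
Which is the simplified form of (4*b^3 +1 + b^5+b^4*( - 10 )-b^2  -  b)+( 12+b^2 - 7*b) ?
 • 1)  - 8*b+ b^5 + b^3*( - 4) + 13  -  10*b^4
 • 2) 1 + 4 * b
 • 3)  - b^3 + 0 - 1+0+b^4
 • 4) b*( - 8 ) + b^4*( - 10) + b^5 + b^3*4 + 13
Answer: 4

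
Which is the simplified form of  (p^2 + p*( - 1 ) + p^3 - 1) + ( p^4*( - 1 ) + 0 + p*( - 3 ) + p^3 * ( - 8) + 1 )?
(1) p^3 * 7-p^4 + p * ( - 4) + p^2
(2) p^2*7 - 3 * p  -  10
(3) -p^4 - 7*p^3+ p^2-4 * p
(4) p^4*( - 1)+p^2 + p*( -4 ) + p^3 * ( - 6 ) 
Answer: 3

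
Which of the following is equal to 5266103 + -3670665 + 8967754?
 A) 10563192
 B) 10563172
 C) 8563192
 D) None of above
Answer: A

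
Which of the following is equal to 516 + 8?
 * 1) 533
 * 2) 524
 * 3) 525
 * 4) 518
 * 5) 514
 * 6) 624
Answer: 2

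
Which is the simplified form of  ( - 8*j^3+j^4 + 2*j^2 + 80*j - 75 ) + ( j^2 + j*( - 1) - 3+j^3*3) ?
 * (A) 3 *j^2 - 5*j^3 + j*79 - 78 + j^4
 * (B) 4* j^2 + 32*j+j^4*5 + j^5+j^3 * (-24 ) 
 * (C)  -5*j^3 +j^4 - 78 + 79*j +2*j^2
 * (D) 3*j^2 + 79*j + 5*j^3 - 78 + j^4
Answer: A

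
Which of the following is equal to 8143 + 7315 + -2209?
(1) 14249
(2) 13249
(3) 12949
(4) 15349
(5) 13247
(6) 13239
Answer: 2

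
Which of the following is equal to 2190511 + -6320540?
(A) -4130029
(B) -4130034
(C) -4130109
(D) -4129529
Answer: A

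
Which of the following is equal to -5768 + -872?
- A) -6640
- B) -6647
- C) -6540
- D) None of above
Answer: A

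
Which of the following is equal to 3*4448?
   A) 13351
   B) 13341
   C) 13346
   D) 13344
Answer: D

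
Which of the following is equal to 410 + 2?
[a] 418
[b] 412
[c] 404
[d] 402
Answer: b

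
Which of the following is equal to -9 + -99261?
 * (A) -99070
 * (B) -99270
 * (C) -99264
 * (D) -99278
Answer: B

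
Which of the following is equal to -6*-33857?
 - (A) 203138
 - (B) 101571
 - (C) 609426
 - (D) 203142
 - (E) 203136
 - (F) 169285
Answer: D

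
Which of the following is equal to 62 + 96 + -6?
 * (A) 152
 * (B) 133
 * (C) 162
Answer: A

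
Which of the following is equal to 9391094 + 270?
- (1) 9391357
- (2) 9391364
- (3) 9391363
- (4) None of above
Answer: 2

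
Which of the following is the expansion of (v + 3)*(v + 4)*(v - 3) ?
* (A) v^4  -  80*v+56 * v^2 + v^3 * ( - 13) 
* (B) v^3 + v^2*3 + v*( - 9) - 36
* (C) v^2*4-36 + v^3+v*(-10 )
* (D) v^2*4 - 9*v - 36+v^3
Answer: D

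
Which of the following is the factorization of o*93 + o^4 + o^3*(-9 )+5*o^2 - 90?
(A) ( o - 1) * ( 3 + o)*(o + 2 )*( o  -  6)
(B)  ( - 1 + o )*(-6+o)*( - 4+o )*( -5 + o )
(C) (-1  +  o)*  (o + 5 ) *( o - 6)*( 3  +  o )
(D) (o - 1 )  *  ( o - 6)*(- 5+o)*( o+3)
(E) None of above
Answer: D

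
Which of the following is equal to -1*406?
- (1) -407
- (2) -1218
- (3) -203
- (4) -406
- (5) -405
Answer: 4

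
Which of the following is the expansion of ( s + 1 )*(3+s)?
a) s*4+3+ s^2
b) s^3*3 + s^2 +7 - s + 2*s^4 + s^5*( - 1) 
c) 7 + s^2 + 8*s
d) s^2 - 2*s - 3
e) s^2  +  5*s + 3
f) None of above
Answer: a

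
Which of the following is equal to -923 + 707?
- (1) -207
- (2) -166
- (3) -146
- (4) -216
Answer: 4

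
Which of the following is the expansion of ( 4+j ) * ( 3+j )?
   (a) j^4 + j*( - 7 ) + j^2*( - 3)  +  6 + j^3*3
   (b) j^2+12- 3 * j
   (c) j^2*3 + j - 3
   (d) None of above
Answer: d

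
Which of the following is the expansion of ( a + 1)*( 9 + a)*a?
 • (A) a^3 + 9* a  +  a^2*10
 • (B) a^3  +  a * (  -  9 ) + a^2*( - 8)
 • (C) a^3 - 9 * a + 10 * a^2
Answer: A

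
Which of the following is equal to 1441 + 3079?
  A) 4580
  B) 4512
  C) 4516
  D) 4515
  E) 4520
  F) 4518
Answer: E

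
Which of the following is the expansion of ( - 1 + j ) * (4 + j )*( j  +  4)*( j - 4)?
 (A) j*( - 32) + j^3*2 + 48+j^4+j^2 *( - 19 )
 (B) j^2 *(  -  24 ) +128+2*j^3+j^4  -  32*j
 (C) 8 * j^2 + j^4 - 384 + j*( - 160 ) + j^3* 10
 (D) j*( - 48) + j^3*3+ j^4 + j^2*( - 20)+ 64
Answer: D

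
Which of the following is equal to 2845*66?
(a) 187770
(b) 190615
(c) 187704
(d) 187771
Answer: a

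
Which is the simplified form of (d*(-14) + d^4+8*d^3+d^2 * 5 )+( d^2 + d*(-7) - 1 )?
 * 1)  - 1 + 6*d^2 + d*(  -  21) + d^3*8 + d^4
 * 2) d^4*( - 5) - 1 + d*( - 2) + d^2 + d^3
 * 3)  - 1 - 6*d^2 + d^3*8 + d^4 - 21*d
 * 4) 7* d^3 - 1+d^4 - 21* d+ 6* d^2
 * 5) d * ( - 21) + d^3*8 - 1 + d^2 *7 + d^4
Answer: 1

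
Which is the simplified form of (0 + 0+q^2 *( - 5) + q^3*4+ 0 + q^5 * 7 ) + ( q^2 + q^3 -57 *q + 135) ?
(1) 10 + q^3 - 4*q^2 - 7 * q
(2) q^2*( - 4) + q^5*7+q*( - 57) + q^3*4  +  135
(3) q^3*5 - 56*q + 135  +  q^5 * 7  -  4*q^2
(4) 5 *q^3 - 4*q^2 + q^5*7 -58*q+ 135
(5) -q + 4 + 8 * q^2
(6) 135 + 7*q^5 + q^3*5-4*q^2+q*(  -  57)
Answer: 6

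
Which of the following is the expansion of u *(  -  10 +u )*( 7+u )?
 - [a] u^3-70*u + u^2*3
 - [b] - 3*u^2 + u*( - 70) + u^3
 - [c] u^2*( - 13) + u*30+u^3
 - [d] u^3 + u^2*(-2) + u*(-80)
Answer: b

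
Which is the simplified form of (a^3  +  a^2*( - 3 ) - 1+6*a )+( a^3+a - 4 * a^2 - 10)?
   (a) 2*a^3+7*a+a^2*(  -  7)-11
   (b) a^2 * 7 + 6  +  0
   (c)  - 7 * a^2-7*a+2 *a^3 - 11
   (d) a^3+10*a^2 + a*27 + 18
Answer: a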